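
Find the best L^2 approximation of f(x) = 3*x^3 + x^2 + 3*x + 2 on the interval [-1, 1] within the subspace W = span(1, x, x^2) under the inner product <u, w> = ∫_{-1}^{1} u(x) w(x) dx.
g(x) = x^2 + 24*x/5 + 2

The best approximation g ∈ W is the orthogonal projection of f onto W. Writing g = a_0 + a_1 x + a_2 x^2, the coefficients solve the normal equations G · a = b where
  G_{ij} = <φ_i, φ_j> and b_i = <f, φ_i>, with φ_0 = 1, φ_1 = x, φ_2 = x^2.
G =
  [2, 0, 2/3]
  [0, 2/3, 0]
  [2/3, 0, 2/5],
b = (14/3, 16/5, 26/15).
Solving gives a_0 = 2, a_1 = 24/5, a_2 = 1, so
  g(x) = x^2 + 24*x/5 + 2.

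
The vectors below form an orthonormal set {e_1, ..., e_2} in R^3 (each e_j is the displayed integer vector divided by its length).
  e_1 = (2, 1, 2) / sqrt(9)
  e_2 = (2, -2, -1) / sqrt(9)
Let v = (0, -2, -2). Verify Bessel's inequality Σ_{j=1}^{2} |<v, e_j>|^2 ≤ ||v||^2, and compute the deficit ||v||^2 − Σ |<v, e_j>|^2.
Σ |<v, e_j>|^2 = 8; ||v||^2 = 8; deficit = 0

Write each e_j = u_j / sqrt(<u_j, u_j>) where u_j is the displayed integer vector. Then <v, e_j> = <v, u_j> / sqrt(<u_j, u_j>), so |<v, e_j>|^2 = <v, u_j>^2 / <u_j, u_j>.
Coefficients: <v, e_1> = -6/sqrt(9), <v, e_2> = 6/sqrt(9).
Square and sum: Σ |<v, e_j>|^2 = 8.
Compute ||v||^2 = v·v = 8.
Deficit = 8 − 8 = 0 ≥ 0, confirming Bessel's inequality. (The deficit equals ||v − Σ <v,e_j> e_j||^2, the squared distance from v to span{e_j}.)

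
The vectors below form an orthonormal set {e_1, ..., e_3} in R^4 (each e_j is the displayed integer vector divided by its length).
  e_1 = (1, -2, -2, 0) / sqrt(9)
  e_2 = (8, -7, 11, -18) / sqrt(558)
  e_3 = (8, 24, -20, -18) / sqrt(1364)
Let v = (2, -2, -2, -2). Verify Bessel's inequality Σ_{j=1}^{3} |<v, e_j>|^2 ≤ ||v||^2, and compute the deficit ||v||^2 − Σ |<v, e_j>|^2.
Σ |<v, e_j>|^2 = 16; ||v||^2 = 16; deficit = 0

Write each e_j = u_j / sqrt(<u_j, u_j>) where u_j is the displayed integer vector. Then <v, e_j> = <v, u_j> / sqrt(<u_j, u_j>), so |<v, e_j>|^2 = <v, u_j>^2 / <u_j, u_j>.
Coefficients: <v, e_1> = 10/sqrt(9), <v, e_2> = 44/sqrt(558), <v, e_3> = 44/sqrt(1364).
Square and sum: Σ |<v, e_j>|^2 = 16.
Compute ||v||^2 = v·v = 16.
Deficit = 16 − 16 = 0 ≥ 0, confirming Bessel's inequality. (The deficit equals ||v − Σ <v,e_j> e_j||^2, the squared distance from v to span{e_j}.)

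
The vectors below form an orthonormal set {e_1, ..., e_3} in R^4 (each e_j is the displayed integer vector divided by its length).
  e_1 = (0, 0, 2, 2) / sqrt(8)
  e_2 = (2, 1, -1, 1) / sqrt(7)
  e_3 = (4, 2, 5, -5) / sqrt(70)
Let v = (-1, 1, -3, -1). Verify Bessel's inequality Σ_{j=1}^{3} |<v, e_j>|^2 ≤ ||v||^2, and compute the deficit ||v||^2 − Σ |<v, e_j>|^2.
Σ |<v, e_j>|^2 = 51/5; ||v||^2 = 12; deficit = 9/5

Write each e_j = u_j / sqrt(<u_j, u_j>) where u_j is the displayed integer vector. Then <v, e_j> = <v, u_j> / sqrt(<u_j, u_j>), so |<v, e_j>|^2 = <v, u_j>^2 / <u_j, u_j>.
Coefficients: <v, e_1> = -8/sqrt(8), <v, e_2> = 1/sqrt(7), <v, e_3> = -12/sqrt(70).
Square and sum: Σ |<v, e_j>|^2 = 51/5.
Compute ||v||^2 = v·v = 12.
Deficit = 12 − 51/5 = 9/5 ≥ 0, confirming Bessel's inequality. (The deficit equals ||v − Σ <v,e_j> e_j||^2, the squared distance from v to span{e_j}.)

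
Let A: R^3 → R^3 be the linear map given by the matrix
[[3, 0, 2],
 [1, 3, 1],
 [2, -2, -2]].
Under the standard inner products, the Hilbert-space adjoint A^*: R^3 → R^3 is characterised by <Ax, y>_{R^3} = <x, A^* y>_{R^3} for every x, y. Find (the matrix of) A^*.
A^* = A^T =
[[3, 1, 2],
 [0, 3, -2],
 [2, 1, -2]]

For real matrices with standard dot products, the defining identity <Ax, y> = <x, A^* y> gives (Ax)^T y = x^T (A^*) y, i.e. x^T A^T y = x^T (A^*) y. Since this holds for all x, y, we must have A^* = A^T. Therefore
A^* =
[[3, 1, 2],
 [0, 3, -2],
 [2, 1, -2]].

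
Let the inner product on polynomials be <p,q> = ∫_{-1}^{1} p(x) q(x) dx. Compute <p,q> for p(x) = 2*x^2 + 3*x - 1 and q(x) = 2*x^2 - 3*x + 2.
<p,q> = -106/15

Expand the product: p(x)·q(x) = 4*x^4 - 7*x^2 + 9*x - 2.
∫_{-1}^{1} of each monomial x^k gives [2/(k+1) if k even, 0 if k odd]. Integrating term-by-term (or equivalently evaluating the antiderivative F(x) = 4*x^5/5 - 7*x^3/3 + 9*x^2/2 - 2*x at the endpoints):
  F(1) − F(−1) = 29/30 − (241/30) = -106/15.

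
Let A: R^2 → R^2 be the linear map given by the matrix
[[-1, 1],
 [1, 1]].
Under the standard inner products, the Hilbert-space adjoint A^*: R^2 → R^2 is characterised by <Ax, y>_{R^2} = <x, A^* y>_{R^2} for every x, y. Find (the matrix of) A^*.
A^* = A^T =
[[-1, 1],
 [1, 1]]

For real matrices with standard dot products, the defining identity <Ax, y> = <x, A^* y> gives (Ax)^T y = x^T (A^*) y, i.e. x^T A^T y = x^T (A^*) y. Since this holds for all x, y, we must have A^* = A^T. Therefore
A^* =
[[-1, 1],
 [1, 1]].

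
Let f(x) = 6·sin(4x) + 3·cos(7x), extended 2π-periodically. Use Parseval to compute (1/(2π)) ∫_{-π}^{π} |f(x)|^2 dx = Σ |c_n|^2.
Σ |c_n|^2 = 45/2

Expand |f|^2 and use orthogonality of {sin(nx), cos(mx)} on [-π, π]:
  ∫_{-π}^{π} sin(nx)^2 dx = π, ∫ cos(mx)^2 dx = π, and cross terms integrate to 0.
So ∫_{-π}^{π} f(x)^2 dx = 6^2 · π + 3^2 · π = (36 + 9)π.
Divide by 2π: (36 + 9)/2 = 45/2.
By Parseval, this equals Σ |c_n|^2.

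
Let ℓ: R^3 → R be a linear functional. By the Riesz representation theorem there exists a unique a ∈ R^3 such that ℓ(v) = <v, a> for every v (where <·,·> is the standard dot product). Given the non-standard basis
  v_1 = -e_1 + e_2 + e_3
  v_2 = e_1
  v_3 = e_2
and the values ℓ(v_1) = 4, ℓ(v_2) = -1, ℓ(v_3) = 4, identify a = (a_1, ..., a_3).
a = (-1, 4, -1)

Write a = (a_1, ..., a_3) in the standard basis. For each basis vector v_i, ℓ(v_i) = <v_i, a> is a linear equation in the a_j's. Collect the n equations into a matrix system V a = ℓ, where row i of V is v_i (expressed in the standard basis). Since V is invertible (lower-triangular with 1s on the diagonal, up to permutation), solve by back-substitution:
  V =
[[-1, 1, 1],
 [1, 0, 0],
 [0, 1, 0]]
  V a = (4, -1, 4)
Solving gives a = (-1, 4, -1).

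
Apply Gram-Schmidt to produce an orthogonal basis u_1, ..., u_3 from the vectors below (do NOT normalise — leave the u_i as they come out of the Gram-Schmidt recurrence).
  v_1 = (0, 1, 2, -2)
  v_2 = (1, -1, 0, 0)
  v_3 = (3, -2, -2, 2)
Orthogonal basis:
  u_1 = (0, 1, 2, -2)
  u_2 = (1, -8/9, 2/9, -2/9)
  u_3 = (16/17, 16/17, -4/17, 4/17)

Apply the Gram-Schmidt recurrence
  u_1 = v_1
  u_i = v_i − Σ_{j<i} ((v_i · u_j) / (u_j · u_j)) · u_j.

Step by step this gives:
  u_1 = (0, 1, 2, -2)
  u_2 = (1, -8/9, 2/9, -2/9)
  u_3 = (16/17, 16/17, -4/17, 4/17)

Orthogonality check:
  u_2 · u_1 = 0 (should be 0)
  u_3 · u_1 = 0 (should be 0)
  u_3 · u_2 = 0 (should be 0)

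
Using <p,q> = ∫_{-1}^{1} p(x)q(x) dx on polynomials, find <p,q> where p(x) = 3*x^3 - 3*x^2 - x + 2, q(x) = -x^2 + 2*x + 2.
<p,q> = 74/15

Expand the product: p(x)·q(x) = -3*x^5 + 9*x^4 + x^3 - 10*x^2 + 2*x + 4.
∫_{-1}^{1} of each monomial x^k gives [2/(k+1) if k even, 0 if k odd]. Integrating term-by-term (or equivalently evaluating the antiderivative F(x) = -x^6/2 + 9*x^5/5 + x^4/4 - 10*x^3/3 + x^2 + 4*x at the endpoints):
  F(1) − F(−1) = 193/60 − (-103/60) = 74/15.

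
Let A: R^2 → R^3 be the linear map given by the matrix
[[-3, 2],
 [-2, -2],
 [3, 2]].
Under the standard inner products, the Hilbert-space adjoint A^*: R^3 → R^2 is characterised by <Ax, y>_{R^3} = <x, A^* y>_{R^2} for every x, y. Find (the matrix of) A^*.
A^* = A^T =
[[-3, -2, 3],
 [2, -2, 2]]

For real matrices with standard dot products, the defining identity <Ax, y> = <x, A^* y> gives (Ax)^T y = x^T (A^*) y, i.e. x^T A^T y = x^T (A^*) y. Since this holds for all x, y, we must have A^* = A^T. Therefore
A^* =
[[-3, -2, 3],
 [2, -2, 2]].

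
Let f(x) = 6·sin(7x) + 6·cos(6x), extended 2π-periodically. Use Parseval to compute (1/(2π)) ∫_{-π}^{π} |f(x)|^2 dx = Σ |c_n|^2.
Σ |c_n|^2 = 36

Expand |f|^2 and use orthogonality of {sin(nx), cos(mx)} on [-π, π]:
  ∫_{-π}^{π} sin(nx)^2 dx = π, ∫ cos(mx)^2 dx = π, and cross terms integrate to 0.
So ∫_{-π}^{π} f(x)^2 dx = 6^2 · π + 6^2 · π = (36 + 36)π.
Divide by 2π: (36 + 36)/2 = 36.
By Parseval, this equals Σ |c_n|^2.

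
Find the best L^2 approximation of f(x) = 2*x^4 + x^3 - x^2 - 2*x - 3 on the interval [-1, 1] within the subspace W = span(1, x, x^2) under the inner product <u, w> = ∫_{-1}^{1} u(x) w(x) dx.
g(x) = 5*x^2/7 - 7*x/5 - 111/35

The best approximation g ∈ W is the orthogonal projection of f onto W. Writing g = a_0 + a_1 x + a_2 x^2, the coefficients solve the normal equations G · a = b where
  G_{ij} = <φ_i, φ_j> and b_i = <f, φ_i>, with φ_0 = 1, φ_1 = x, φ_2 = x^2.
G =
  [2, 0, 2/3]
  [0, 2/3, 0]
  [2/3, 0, 2/5],
b = (-88/15, -14/15, -64/35).
Solving gives a_0 = -111/35, a_1 = -7/5, a_2 = 5/7, so
  g(x) = 5*x^2/7 - 7*x/5 - 111/35.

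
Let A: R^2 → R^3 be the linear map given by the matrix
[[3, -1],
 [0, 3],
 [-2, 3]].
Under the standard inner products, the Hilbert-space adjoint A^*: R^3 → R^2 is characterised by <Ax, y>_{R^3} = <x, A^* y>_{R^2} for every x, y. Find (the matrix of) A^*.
A^* = A^T =
[[3, 0, -2],
 [-1, 3, 3]]

For real matrices with standard dot products, the defining identity <Ax, y> = <x, A^* y> gives (Ax)^T y = x^T (A^*) y, i.e. x^T A^T y = x^T (A^*) y. Since this holds for all x, y, we must have A^* = A^T. Therefore
A^* =
[[3, 0, -2],
 [-1, 3, 3]].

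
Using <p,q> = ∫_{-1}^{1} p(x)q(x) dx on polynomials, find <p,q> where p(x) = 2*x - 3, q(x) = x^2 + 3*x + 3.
<p,q> = -16

Expand the product: p(x)·q(x) = 2*x^3 + 3*x^2 - 3*x - 9.
∫_{-1}^{1} of each monomial x^k gives [2/(k+1) if k even, 0 if k odd]. Integrating term-by-term (or equivalently evaluating the antiderivative F(x) = x^4/2 + x^3 - 3*x^2/2 - 9*x at the endpoints):
  F(1) − F(−1) = -9 − (7) = -16.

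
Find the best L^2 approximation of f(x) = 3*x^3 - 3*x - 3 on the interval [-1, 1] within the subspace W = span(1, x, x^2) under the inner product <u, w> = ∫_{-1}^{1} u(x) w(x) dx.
g(x) = -6*x/5 - 3

The best approximation g ∈ W is the orthogonal projection of f onto W. Writing g = a_0 + a_1 x + a_2 x^2, the coefficients solve the normal equations G · a = b where
  G_{ij} = <φ_i, φ_j> and b_i = <f, φ_i>, with φ_0 = 1, φ_1 = x, φ_2 = x^2.
G =
  [2, 0, 2/3]
  [0, 2/3, 0]
  [2/3, 0, 2/5],
b = (-6, -4/5, -2).
Solving gives a_0 = -3, a_1 = -6/5, a_2 = 0, so
  g(x) = -6*x/5 - 3.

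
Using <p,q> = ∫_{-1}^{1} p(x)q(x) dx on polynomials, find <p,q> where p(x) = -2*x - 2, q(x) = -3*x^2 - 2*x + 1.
<p,q> = 8/3

Expand the product: p(x)·q(x) = 6*x^3 + 10*x^2 + 2*x - 2.
∫_{-1}^{1} of each monomial x^k gives [2/(k+1) if k even, 0 if k odd]. Integrating term-by-term (or equivalently evaluating the antiderivative F(x) = 3*x^4/2 + 10*x^3/3 + x^2 - 2*x at the endpoints):
  F(1) − F(−1) = 23/6 − (7/6) = 8/3.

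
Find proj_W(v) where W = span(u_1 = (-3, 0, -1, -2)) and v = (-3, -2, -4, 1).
proj_W(v) = (-33/14, 0, -11/14, -11/7)

Set up U = [u_1 | ... | u_1] ∈ R^(4×1). The projector onto W = col(U) is P = U (U^T U)^(-1) U^T.
Compute U^T U =
  [14],
and U^T v = (11).
Solve U^T U · c = U^T v for the coefficients: c = (11/14). The projection is proj_W(v) = U c.
Check: (v - proj_W(v)) · u_1 = 0  (should be 0).
Result: proj_W(v) = (-33/14, 0, -11/14, -11/7).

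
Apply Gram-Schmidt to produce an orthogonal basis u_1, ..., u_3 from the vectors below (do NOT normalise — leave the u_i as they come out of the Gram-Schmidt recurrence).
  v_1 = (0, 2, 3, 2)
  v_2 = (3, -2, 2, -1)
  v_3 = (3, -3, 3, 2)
Orthogonal basis:
  u_1 = (0, 2, 3, 2)
  u_2 = (3, -2, 2, -1)
  u_3 = (-1/6, -262/153, -53/153, 683/306)

Apply the Gram-Schmidt recurrence
  u_1 = v_1
  u_i = v_i − Σ_{j<i} ((v_i · u_j) / (u_j · u_j)) · u_j.

Step by step this gives:
  u_1 = (0, 2, 3, 2)
  u_2 = (3, -2, 2, -1)
  u_3 = (-1/6, -262/153, -53/153, 683/306)

Orthogonality check:
  u_2 · u_1 = 0 (should be 0)
  u_3 · u_1 = 0 (should be 0)
  u_3 · u_2 = 0 (should be 0)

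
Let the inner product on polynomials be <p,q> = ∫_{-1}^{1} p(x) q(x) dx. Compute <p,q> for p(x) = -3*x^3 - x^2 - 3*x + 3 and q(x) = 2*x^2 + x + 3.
<p,q> = 16

Expand the product: p(x)·q(x) = -6*x^5 - 5*x^4 - 16*x^3 - 6*x + 9.
∫_{-1}^{1} of each monomial x^k gives [2/(k+1) if k even, 0 if k odd]. Integrating term-by-term (or equivalently evaluating the antiderivative F(x) = -x^6 - x^5 - 4*x^4 - 3*x^2 + 9*x at the endpoints):
  F(1) − F(−1) = 0 − (-16) = 16.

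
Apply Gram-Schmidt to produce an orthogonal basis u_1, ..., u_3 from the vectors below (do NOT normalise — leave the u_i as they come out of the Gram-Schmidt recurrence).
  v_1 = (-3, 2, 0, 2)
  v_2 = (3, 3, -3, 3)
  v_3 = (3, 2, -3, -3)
Orthogonal basis:
  u_1 = (-3, 2, 0, 2)
  u_2 = (60/17, 45/17, -3, 45/17)
  u_3 = (-42/67, 136/67, -105/67, -199/67)

Apply the Gram-Schmidt recurrence
  u_1 = v_1
  u_i = v_i − Σ_{j<i} ((v_i · u_j) / (u_j · u_j)) · u_j.

Step by step this gives:
  u_1 = (-3, 2, 0, 2)
  u_2 = (60/17, 45/17, -3, 45/17)
  u_3 = (-42/67, 136/67, -105/67, -199/67)

Orthogonality check:
  u_2 · u_1 = 0 (should be 0)
  u_3 · u_1 = 0 (should be 0)
  u_3 · u_2 = 0 (should be 0)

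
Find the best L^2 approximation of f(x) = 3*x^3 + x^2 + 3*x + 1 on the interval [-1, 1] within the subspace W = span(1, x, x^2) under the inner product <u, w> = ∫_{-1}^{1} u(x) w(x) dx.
g(x) = x^2 + 24*x/5 + 1

The best approximation g ∈ W is the orthogonal projection of f onto W. Writing g = a_0 + a_1 x + a_2 x^2, the coefficients solve the normal equations G · a = b where
  G_{ij} = <φ_i, φ_j> and b_i = <f, φ_i>, with φ_0 = 1, φ_1 = x, φ_2 = x^2.
G =
  [2, 0, 2/3]
  [0, 2/3, 0]
  [2/3, 0, 2/5],
b = (8/3, 16/5, 16/15).
Solving gives a_0 = 1, a_1 = 24/5, a_2 = 1, so
  g(x) = x^2 + 24*x/5 + 1.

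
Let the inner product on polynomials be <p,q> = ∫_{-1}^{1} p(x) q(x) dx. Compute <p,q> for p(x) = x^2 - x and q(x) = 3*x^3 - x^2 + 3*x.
<p,q> = -18/5

Expand the product: p(x)·q(x) = 3*x^5 - 4*x^4 + 4*x^3 - 3*x^2.
∫_{-1}^{1} of each monomial x^k gives [2/(k+1) if k even, 0 if k odd]. Integrating term-by-term (or equivalently evaluating the antiderivative F(x) = x^6/2 - 4*x^5/5 + x^4 - x^3 at the endpoints):
  F(1) − F(−1) = -3/10 − (33/10) = -18/5.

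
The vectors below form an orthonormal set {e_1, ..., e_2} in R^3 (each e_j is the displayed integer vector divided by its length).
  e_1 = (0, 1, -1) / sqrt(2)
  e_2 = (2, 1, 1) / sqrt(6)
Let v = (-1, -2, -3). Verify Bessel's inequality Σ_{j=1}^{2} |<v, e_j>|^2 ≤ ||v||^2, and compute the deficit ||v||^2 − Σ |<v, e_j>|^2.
Σ |<v, e_j>|^2 = 26/3; ||v||^2 = 14; deficit = 16/3

Write each e_j = u_j / sqrt(<u_j, u_j>) where u_j is the displayed integer vector. Then <v, e_j> = <v, u_j> / sqrt(<u_j, u_j>), so |<v, e_j>|^2 = <v, u_j>^2 / <u_j, u_j>.
Coefficients: <v, e_1> = 1/sqrt(2), <v, e_2> = -7/sqrt(6).
Square and sum: Σ |<v, e_j>|^2 = 26/3.
Compute ||v||^2 = v·v = 14.
Deficit = 14 − 26/3 = 16/3 ≥ 0, confirming Bessel's inequality. (The deficit equals ||v − Σ <v,e_j> e_j||^2, the squared distance from v to span{e_j}.)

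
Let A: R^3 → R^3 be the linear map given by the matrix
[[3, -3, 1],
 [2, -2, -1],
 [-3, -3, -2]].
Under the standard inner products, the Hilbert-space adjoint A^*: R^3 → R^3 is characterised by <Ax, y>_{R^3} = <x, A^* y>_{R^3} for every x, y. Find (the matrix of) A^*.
A^* = A^T =
[[3, 2, -3],
 [-3, -2, -3],
 [1, -1, -2]]

For real matrices with standard dot products, the defining identity <Ax, y> = <x, A^* y> gives (Ax)^T y = x^T (A^*) y, i.e. x^T A^T y = x^T (A^*) y. Since this holds for all x, y, we must have A^* = A^T. Therefore
A^* =
[[3, 2, -3],
 [-3, -2, -3],
 [1, -1, -2]].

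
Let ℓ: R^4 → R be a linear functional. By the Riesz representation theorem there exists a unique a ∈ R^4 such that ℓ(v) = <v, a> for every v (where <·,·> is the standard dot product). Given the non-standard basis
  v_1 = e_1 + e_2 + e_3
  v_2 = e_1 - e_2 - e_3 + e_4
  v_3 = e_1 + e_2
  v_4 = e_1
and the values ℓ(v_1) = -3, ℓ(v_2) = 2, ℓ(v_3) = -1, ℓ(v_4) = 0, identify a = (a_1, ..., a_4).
a = (0, -1, -2, -1)

Write a = (a_1, ..., a_4) in the standard basis. For each basis vector v_i, ℓ(v_i) = <v_i, a> is a linear equation in the a_j's. Collect the n equations into a matrix system V a = ℓ, where row i of V is v_i (expressed in the standard basis). Since V is invertible (lower-triangular with 1s on the diagonal, up to permutation), solve by back-substitution:
  V =
[[1, 1, 1, 0],
 [1, -1, -1, 1],
 [1, 1, 0, 0],
 [1, 0, 0, 0]]
  V a = (-3, 2, -1, 0)
Solving gives a = (0, -1, -2, -1).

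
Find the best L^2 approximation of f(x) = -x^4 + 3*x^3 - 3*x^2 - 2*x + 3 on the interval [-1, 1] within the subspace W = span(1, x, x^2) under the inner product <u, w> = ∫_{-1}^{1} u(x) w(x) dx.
g(x) = -27*x^2/7 - x/5 + 108/35

The best approximation g ∈ W is the orthogonal projection of f onto W. Writing g = a_0 + a_1 x + a_2 x^2, the coefficients solve the normal equations G · a = b where
  G_{ij} = <φ_i, φ_j> and b_i = <f, φ_i>, with φ_0 = 1, φ_1 = x, φ_2 = x^2.
G =
  [2, 0, 2/3]
  [0, 2/3, 0]
  [2/3, 0, 2/5],
b = (18/5, -2/15, 18/35).
Solving gives a_0 = 108/35, a_1 = -1/5, a_2 = -27/7, so
  g(x) = -27*x^2/7 - x/5 + 108/35.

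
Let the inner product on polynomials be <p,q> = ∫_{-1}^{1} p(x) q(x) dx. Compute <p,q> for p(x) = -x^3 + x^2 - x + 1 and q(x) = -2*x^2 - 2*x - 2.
<p,q> = -16/3

Expand the product: p(x)·q(x) = 2*x^5 + 2*x^3 - 2*x^2 - 2.
∫_{-1}^{1} of each monomial x^k gives [2/(k+1) if k even, 0 if k odd]. Integrating term-by-term (or equivalently evaluating the antiderivative F(x) = x^6/3 + x^4/2 - 2*x^3/3 - 2*x at the endpoints):
  F(1) − F(−1) = -11/6 − (7/2) = -16/3.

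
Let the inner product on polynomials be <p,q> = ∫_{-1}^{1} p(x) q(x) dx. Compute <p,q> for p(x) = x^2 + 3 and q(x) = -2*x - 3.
<p,q> = -20

Expand the product: p(x)·q(x) = -2*x^3 - 3*x^2 - 6*x - 9.
∫_{-1}^{1} of each monomial x^k gives [2/(k+1) if k even, 0 if k odd]. Integrating term-by-term (or equivalently evaluating the antiderivative F(x) = -x^4/2 - x^3 - 3*x^2 - 9*x at the endpoints):
  F(1) − F(−1) = -27/2 − (13/2) = -20.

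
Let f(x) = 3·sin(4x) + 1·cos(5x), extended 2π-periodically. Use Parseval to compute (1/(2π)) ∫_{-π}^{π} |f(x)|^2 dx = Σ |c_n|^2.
Σ |c_n|^2 = 5

Expand |f|^2 and use orthogonality of {sin(nx), cos(mx)} on [-π, π]:
  ∫_{-π}^{π} sin(nx)^2 dx = π, ∫ cos(mx)^2 dx = π, and cross terms integrate to 0.
So ∫_{-π}^{π} f(x)^2 dx = 3^2 · π + 1^2 · π = (9 + 1)π.
Divide by 2π: (9 + 1)/2 = 5.
By Parseval, this equals Σ |c_n|^2.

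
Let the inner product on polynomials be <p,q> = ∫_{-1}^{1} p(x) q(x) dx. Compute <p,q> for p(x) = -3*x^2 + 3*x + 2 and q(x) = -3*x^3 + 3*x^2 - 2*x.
<p,q> = -36/5

Expand the product: p(x)·q(x) = 9*x^5 - 18*x^4 + 9*x^3 - 4*x.
∫_{-1}^{1} of each monomial x^k gives [2/(k+1) if k even, 0 if k odd]. Integrating term-by-term (or equivalently evaluating the antiderivative F(x) = 3*x^6/2 - 18*x^5/5 + 9*x^4/4 - 2*x^2 at the endpoints):
  F(1) − F(−1) = -37/20 − (107/20) = -36/5.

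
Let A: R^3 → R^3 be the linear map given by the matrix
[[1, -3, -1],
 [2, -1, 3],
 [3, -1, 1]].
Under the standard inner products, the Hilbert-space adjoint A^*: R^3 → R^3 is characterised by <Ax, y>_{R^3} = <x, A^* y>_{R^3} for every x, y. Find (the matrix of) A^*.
A^* = A^T =
[[1, 2, 3],
 [-3, -1, -1],
 [-1, 3, 1]]

For real matrices with standard dot products, the defining identity <Ax, y> = <x, A^* y> gives (Ax)^T y = x^T (A^*) y, i.e. x^T A^T y = x^T (A^*) y. Since this holds for all x, y, we must have A^* = A^T. Therefore
A^* =
[[1, 2, 3],
 [-3, -1, -1],
 [-1, 3, 1]].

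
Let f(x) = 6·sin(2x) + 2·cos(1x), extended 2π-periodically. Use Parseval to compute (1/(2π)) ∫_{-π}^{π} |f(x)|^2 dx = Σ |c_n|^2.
Σ |c_n|^2 = 20

Expand |f|^2 and use orthogonality of {sin(nx), cos(mx)} on [-π, π]:
  ∫_{-π}^{π} sin(nx)^2 dx = π, ∫ cos(mx)^2 dx = π, and cross terms integrate to 0.
So ∫_{-π}^{π} f(x)^2 dx = 6^2 · π + 2^2 · π = (36 + 4)π.
Divide by 2π: (36 + 4)/2 = 20.
By Parseval, this equals Σ |c_n|^2.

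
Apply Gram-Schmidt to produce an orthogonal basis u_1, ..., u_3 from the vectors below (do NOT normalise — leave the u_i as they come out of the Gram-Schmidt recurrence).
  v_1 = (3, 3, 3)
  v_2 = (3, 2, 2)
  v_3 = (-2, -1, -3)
Orthogonal basis:
  u_1 = (3, 3, 3)
  u_2 = (2/3, -1/3, -1/3)
  u_3 = (0, 1, -1)

Apply the Gram-Schmidt recurrence
  u_1 = v_1
  u_i = v_i − Σ_{j<i} ((v_i · u_j) / (u_j · u_j)) · u_j.

Step by step this gives:
  u_1 = (3, 3, 3)
  u_2 = (2/3, -1/3, -1/3)
  u_3 = (0, 1, -1)

Orthogonality check:
  u_2 · u_1 = 0 (should be 0)
  u_3 · u_1 = 0 (should be 0)
  u_3 · u_2 = 0 (should be 0)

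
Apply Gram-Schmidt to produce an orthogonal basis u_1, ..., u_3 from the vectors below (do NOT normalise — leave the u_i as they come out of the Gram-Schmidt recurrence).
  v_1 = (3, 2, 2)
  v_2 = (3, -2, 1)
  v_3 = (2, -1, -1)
Orthogonal basis:
  u_1 = (3, 2, 2)
  u_2 = (30/17, -48/17, 3/17)
  u_3 = (2/3, 1/3, -4/3)

Apply the Gram-Schmidt recurrence
  u_1 = v_1
  u_i = v_i − Σ_{j<i} ((v_i · u_j) / (u_j · u_j)) · u_j.

Step by step this gives:
  u_1 = (3, 2, 2)
  u_2 = (30/17, -48/17, 3/17)
  u_3 = (2/3, 1/3, -4/3)

Orthogonality check:
  u_2 · u_1 = 0 (should be 0)
  u_3 · u_1 = 0 (should be 0)
  u_3 · u_2 = 0 (should be 0)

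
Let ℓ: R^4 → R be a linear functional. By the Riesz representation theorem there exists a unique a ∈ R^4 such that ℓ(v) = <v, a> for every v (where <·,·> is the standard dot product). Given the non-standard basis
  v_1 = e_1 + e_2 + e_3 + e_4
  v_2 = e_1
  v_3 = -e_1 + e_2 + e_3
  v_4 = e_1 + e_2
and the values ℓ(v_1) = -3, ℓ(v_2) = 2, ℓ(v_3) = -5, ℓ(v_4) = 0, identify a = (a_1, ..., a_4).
a = (2, -2, -1, -2)

Write a = (a_1, ..., a_4) in the standard basis. For each basis vector v_i, ℓ(v_i) = <v_i, a> is a linear equation in the a_j's. Collect the n equations into a matrix system V a = ℓ, where row i of V is v_i (expressed in the standard basis). Since V is invertible (lower-triangular with 1s on the diagonal, up to permutation), solve by back-substitution:
  V =
[[1, 1, 1, 1],
 [1, 0, 0, 0],
 [-1, 1, 1, 0],
 [1, 1, 0, 0]]
  V a = (-3, 2, -5, 0)
Solving gives a = (2, -2, -1, -2).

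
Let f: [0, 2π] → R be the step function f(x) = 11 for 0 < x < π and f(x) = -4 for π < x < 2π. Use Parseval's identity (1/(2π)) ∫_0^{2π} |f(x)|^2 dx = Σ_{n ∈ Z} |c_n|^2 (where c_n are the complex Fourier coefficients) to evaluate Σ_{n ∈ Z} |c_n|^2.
Σ |c_n|^2 = 137/2

Parseval equates the L^2 energy of f (normalised by 1/(2π)) with the ℓ^2 sum of its Fourier coefficients: (1/(2π)) ∫_0^{2π} |f|^2 = Σ |c_n|^2.
Compute the left side: (1/(2π)) [∫_0^π 11^2 dx + ∫_π^{2π} (-4)^2 dx] = (1/(2π)) · (121π + 16π) = (121 + 16)/2 = 137/2.
So Σ_{n ∈ Z} |c_n|^2 = 137/2.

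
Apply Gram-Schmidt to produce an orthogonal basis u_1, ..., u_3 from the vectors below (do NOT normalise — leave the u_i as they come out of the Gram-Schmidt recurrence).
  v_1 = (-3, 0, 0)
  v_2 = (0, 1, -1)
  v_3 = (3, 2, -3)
Orthogonal basis:
  u_1 = (-3, 0, 0)
  u_2 = (0, 1, -1)
  u_3 = (0, -1/2, -1/2)

Apply the Gram-Schmidt recurrence
  u_1 = v_1
  u_i = v_i − Σ_{j<i} ((v_i · u_j) / (u_j · u_j)) · u_j.

Step by step this gives:
  u_1 = (-3, 0, 0)
  u_2 = (0, 1, -1)
  u_3 = (0, -1/2, -1/2)

Orthogonality check:
  u_2 · u_1 = 0 (should be 0)
  u_3 · u_1 = 0 (should be 0)
  u_3 · u_2 = 0 (should be 0)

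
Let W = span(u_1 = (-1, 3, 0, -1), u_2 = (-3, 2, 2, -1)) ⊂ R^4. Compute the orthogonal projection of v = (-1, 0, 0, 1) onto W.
proj_W(v) = (-23/49, -8/49, 22/49, -1/49)

Set up U = [u_1 | ... | u_2] ∈ R^(4×2). The projector onto W = col(U) is P = U (U^T U)^(-1) U^T.
Compute U^T U =
  [11, 10]
  [10, 18],
and U^T v = (0, 2).
Solve U^T U · c = U^T v for the coefficients: c = (-10/49, 11/49). The projection is proj_W(v) = U c.
Check: (v - proj_W(v)) · u_1 = 0  (should be 0).
Check: (v - proj_W(v)) · u_2 = 0  (should be 0).
Result: proj_W(v) = (-23/49, -8/49, 22/49, -1/49).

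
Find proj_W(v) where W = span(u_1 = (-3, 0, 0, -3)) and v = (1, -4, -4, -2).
proj_W(v) = (-1/2, 0, 0, -1/2)

Set up U = [u_1 | ... | u_1] ∈ R^(4×1). The projector onto W = col(U) is P = U (U^T U)^(-1) U^T.
Compute U^T U =
  [18],
and U^T v = (3).
Solve U^T U · c = U^T v for the coefficients: c = (1/6). The projection is proj_W(v) = U c.
Check: (v - proj_W(v)) · u_1 = 0  (should be 0).
Result: proj_W(v) = (-1/2, 0, 0, -1/2).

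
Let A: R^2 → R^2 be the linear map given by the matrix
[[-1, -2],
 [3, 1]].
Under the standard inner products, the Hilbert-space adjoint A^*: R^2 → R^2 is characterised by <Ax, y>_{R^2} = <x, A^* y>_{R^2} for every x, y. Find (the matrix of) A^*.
A^* = A^T =
[[-1, 3],
 [-2, 1]]

For real matrices with standard dot products, the defining identity <Ax, y> = <x, A^* y> gives (Ax)^T y = x^T (A^*) y, i.e. x^T A^T y = x^T (A^*) y. Since this holds for all x, y, we must have A^* = A^T. Therefore
A^* =
[[-1, 3],
 [-2, 1]].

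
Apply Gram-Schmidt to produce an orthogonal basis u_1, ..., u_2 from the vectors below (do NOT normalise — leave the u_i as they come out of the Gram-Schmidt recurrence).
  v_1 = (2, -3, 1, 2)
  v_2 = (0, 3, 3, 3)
Orthogonal basis:
  u_1 = (2, -3, 1, 2)
  u_2 = (0, 3, 3, 3)

Apply the Gram-Schmidt recurrence
  u_1 = v_1
  u_i = v_i − Σ_{j<i} ((v_i · u_j) / (u_j · u_j)) · u_j.

Step by step this gives:
  u_1 = (2, -3, 1, 2)
  u_2 = (0, 3, 3, 3)

Orthogonality check:
  u_2 · u_1 = 0 (should be 0)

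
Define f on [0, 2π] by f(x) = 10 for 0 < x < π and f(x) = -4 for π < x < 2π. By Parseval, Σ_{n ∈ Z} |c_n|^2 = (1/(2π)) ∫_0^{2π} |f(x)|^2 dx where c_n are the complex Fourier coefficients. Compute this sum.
Σ |c_n|^2 = 58

Parseval equates the L^2 energy of f (normalised by 1/(2π)) with the ℓ^2 sum of its Fourier coefficients: (1/(2π)) ∫_0^{2π} |f|^2 = Σ |c_n|^2.
Compute the left side: (1/(2π)) [∫_0^π 10^2 dx + ∫_π^{2π} (-4)^2 dx] = (1/(2π)) · (100π + 16π) = (100 + 16)/2 = 58.
So Σ_{n ∈ Z} |c_n|^2 = 58.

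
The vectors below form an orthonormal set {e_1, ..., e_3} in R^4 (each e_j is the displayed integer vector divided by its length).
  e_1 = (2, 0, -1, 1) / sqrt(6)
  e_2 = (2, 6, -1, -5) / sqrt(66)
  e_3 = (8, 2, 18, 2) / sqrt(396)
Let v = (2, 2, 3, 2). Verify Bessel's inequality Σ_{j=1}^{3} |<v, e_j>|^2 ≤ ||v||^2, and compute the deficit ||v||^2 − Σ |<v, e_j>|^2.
Σ |<v, e_j>|^2 = 17; ||v||^2 = 21; deficit = 4

Write each e_j = u_j / sqrt(<u_j, u_j>) where u_j is the displayed integer vector. Then <v, e_j> = <v, u_j> / sqrt(<u_j, u_j>), so |<v, e_j>|^2 = <v, u_j>^2 / <u_j, u_j>.
Coefficients: <v, e_1> = 3/sqrt(6), <v, e_2> = 3/sqrt(66), <v, e_3> = 78/sqrt(396).
Square and sum: Σ |<v, e_j>|^2 = 17.
Compute ||v||^2 = v·v = 21.
Deficit = 21 − 17 = 4 ≥ 0, confirming Bessel's inequality. (The deficit equals ||v − Σ <v,e_j> e_j||^2, the squared distance from v to span{e_j}.)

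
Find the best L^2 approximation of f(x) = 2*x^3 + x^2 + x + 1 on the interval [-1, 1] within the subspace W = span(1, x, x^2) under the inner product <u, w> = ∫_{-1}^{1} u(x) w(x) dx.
g(x) = x^2 + 11*x/5 + 1

The best approximation g ∈ W is the orthogonal projection of f onto W. Writing g = a_0 + a_1 x + a_2 x^2, the coefficients solve the normal equations G · a = b where
  G_{ij} = <φ_i, φ_j> and b_i = <f, φ_i>, with φ_0 = 1, φ_1 = x, φ_2 = x^2.
G =
  [2, 0, 2/3]
  [0, 2/3, 0]
  [2/3, 0, 2/5],
b = (8/3, 22/15, 16/15).
Solving gives a_0 = 1, a_1 = 11/5, a_2 = 1, so
  g(x) = x^2 + 11*x/5 + 1.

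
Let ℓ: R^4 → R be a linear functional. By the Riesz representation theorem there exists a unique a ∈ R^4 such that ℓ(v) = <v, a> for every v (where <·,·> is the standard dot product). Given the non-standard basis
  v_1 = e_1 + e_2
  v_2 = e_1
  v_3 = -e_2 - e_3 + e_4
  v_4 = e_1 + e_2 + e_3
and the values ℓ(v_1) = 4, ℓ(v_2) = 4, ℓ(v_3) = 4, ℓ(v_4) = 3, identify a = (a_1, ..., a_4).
a = (4, 0, -1, 3)

Write a = (a_1, ..., a_4) in the standard basis. For each basis vector v_i, ℓ(v_i) = <v_i, a> is a linear equation in the a_j's. Collect the n equations into a matrix system V a = ℓ, where row i of V is v_i (expressed in the standard basis). Since V is invertible (lower-triangular with 1s on the diagonal, up to permutation), solve by back-substitution:
  V =
[[1, 1, 0, 0],
 [1, 0, 0, 0],
 [0, -1, -1, 1],
 [1, 1, 1, 0]]
  V a = (4, 4, 4, 3)
Solving gives a = (4, 0, -1, 3).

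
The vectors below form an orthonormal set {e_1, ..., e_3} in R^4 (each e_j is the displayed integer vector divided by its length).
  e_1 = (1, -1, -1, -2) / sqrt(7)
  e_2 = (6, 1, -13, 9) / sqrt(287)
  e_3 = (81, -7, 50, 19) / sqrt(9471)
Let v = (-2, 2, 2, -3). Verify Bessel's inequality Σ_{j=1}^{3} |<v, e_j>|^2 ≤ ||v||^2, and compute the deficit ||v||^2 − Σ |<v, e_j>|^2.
Σ |<v, e_j>|^2 = 518/33; ||v||^2 = 21; deficit = 175/33

Write each e_j = u_j / sqrt(<u_j, u_j>) where u_j is the displayed integer vector. Then <v, e_j> = <v, u_j> / sqrt(<u_j, u_j>), so |<v, e_j>|^2 = <v, u_j>^2 / <u_j, u_j>.
Coefficients: <v, e_1> = 0/sqrt(7), <v, e_2> = -63/sqrt(287), <v, e_3> = -133/sqrt(9471).
Square and sum: Σ |<v, e_j>|^2 = 518/33.
Compute ||v||^2 = v·v = 21.
Deficit = 21 − 518/33 = 175/33 ≥ 0, confirming Bessel's inequality. (The deficit equals ||v − Σ <v,e_j> e_j||^2, the squared distance from v to span{e_j}.)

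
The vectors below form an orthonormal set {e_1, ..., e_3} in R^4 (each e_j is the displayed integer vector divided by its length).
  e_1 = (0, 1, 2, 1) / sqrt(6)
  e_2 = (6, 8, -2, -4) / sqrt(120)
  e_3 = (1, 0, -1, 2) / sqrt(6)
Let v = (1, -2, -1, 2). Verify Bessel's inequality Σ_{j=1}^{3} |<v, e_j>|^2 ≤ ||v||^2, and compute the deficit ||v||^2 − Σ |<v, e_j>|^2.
Σ |<v, e_j>|^2 = 44/5; ||v||^2 = 10; deficit = 6/5

Write each e_j = u_j / sqrt(<u_j, u_j>) where u_j is the displayed integer vector. Then <v, e_j> = <v, u_j> / sqrt(<u_j, u_j>), so |<v, e_j>|^2 = <v, u_j>^2 / <u_j, u_j>.
Coefficients: <v, e_1> = -2/sqrt(6), <v, e_2> = -16/sqrt(120), <v, e_3> = 6/sqrt(6).
Square and sum: Σ |<v, e_j>|^2 = 44/5.
Compute ||v||^2 = v·v = 10.
Deficit = 10 − 44/5 = 6/5 ≥ 0, confirming Bessel's inequality. (The deficit equals ||v − Σ <v,e_j> e_j||^2, the squared distance from v to span{e_j}.)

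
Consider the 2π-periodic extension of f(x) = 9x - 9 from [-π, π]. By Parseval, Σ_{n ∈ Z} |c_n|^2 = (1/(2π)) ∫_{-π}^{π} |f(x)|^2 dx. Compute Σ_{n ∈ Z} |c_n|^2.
Σ |c_n|^2 = 27π^2 + 81

Expand and integrate term by term over [-π, π]:
  ∫ (9x)^2 dx = 81·(2π^3/3); ∫ 2·9·(-9)·x dx = 0 (odd integrand); ∫ (-9)^2 dx = 81·2π.
So (1/(2π)) ∫_{-π}^{π} (9x - 9)^2 dx = 81π^2/3 + 81 = 27π^2 + 81.
Parseval ⇒ Σ |c_n|^2 = 27π^2 + 81.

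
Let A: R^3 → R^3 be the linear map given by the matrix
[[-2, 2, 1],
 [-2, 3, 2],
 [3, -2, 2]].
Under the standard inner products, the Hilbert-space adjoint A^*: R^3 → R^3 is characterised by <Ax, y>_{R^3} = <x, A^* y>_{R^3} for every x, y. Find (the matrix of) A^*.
A^* = A^T =
[[-2, -2, 3],
 [2, 3, -2],
 [1, 2, 2]]

For real matrices with standard dot products, the defining identity <Ax, y> = <x, A^* y> gives (Ax)^T y = x^T (A^*) y, i.e. x^T A^T y = x^T (A^*) y. Since this holds for all x, y, we must have A^* = A^T. Therefore
A^* =
[[-2, -2, 3],
 [2, 3, -2],
 [1, 2, 2]].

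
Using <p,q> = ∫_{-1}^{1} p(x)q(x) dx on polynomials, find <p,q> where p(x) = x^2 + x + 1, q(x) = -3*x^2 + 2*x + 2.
<p,q> = 52/15

Expand the product: p(x)·q(x) = -3*x^4 - x^3 + x^2 + 4*x + 2.
∫_{-1}^{1} of each monomial x^k gives [2/(k+1) if k even, 0 if k odd]. Integrating term-by-term (or equivalently evaluating the antiderivative F(x) = -3*x^5/5 - x^4/4 + x^3/3 + 2*x^2 + 2*x at the endpoints):
  F(1) − F(−1) = 209/60 − (1/60) = 52/15.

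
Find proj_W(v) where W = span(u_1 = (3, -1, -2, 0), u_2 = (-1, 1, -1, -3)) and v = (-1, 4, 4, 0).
proj_W(v) = (-259/82, 81/82, 93/41, 12/41)

Set up U = [u_1 | ... | u_2] ∈ R^(4×2). The projector onto W = col(U) is P = U (U^T U)^(-1) U^T.
Compute U^T U =
  [14, -2]
  [-2, 12],
and U^T v = (-15, 1).
Solve U^T U · c = U^T v for the coefficients: c = (-89/82, -4/41). The projection is proj_W(v) = U c.
Check: (v - proj_W(v)) · u_1 = 0  (should be 0).
Check: (v - proj_W(v)) · u_2 = 0  (should be 0).
Result: proj_W(v) = (-259/82, 81/82, 93/41, 12/41).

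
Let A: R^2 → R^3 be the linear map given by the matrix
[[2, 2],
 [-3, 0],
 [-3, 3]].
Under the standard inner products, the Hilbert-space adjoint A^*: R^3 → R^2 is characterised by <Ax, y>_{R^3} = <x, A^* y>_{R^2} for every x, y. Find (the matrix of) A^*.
A^* = A^T =
[[2, -3, -3],
 [2, 0, 3]]

For real matrices with standard dot products, the defining identity <Ax, y> = <x, A^* y> gives (Ax)^T y = x^T (A^*) y, i.e. x^T A^T y = x^T (A^*) y. Since this holds for all x, y, we must have A^* = A^T. Therefore
A^* =
[[2, -3, -3],
 [2, 0, 3]].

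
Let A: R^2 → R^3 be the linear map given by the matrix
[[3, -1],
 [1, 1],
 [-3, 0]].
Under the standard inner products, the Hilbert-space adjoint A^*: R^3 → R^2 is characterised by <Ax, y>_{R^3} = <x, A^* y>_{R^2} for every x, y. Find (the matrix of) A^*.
A^* = A^T =
[[3, 1, -3],
 [-1, 1, 0]]

For real matrices with standard dot products, the defining identity <Ax, y> = <x, A^* y> gives (Ax)^T y = x^T (A^*) y, i.e. x^T A^T y = x^T (A^*) y. Since this holds for all x, y, we must have A^* = A^T. Therefore
A^* =
[[3, 1, -3],
 [-1, 1, 0]].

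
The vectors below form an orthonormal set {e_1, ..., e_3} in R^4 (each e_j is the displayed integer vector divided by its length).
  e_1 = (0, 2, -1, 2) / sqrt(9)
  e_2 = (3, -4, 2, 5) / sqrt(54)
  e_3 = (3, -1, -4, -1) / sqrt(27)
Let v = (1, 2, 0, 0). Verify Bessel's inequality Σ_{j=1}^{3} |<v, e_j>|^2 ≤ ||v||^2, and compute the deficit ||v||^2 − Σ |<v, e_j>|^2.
Σ |<v, e_j>|^2 = 41/18; ||v||^2 = 5; deficit = 49/18

Write each e_j = u_j / sqrt(<u_j, u_j>) where u_j is the displayed integer vector. Then <v, e_j> = <v, u_j> / sqrt(<u_j, u_j>), so |<v, e_j>|^2 = <v, u_j>^2 / <u_j, u_j>.
Coefficients: <v, e_1> = 4/sqrt(9), <v, e_2> = -5/sqrt(54), <v, e_3> = 1/sqrt(27).
Square and sum: Σ |<v, e_j>|^2 = 41/18.
Compute ||v||^2 = v·v = 5.
Deficit = 5 − 41/18 = 49/18 ≥ 0, confirming Bessel's inequality. (The deficit equals ||v − Σ <v,e_j> e_j||^2, the squared distance from v to span{e_j}.)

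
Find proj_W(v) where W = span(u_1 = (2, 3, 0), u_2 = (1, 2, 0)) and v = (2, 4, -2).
proj_W(v) = (2, 4, 0)

Set up U = [u_1 | ... | u_2] ∈ R^(3×2). The projector onto W = col(U) is P = U (U^T U)^(-1) U^T.
Compute U^T U =
  [13, 8]
  [8, 5],
and U^T v = (16, 10).
Solve U^T U · c = U^T v for the coefficients: c = (0, 2). The projection is proj_W(v) = U c.
Check: (v - proj_W(v)) · u_1 = 0  (should be 0).
Check: (v - proj_W(v)) · u_2 = 0  (should be 0).
Result: proj_W(v) = (2, 4, 0).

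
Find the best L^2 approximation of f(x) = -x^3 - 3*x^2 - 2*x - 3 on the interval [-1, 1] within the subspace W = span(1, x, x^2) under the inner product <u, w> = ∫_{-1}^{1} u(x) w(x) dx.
g(x) = -3*x^2 - 13*x/5 - 3

The best approximation g ∈ W is the orthogonal projection of f onto W. Writing g = a_0 + a_1 x + a_2 x^2, the coefficients solve the normal equations G · a = b where
  G_{ij} = <φ_i, φ_j> and b_i = <f, φ_i>, with φ_0 = 1, φ_1 = x, φ_2 = x^2.
G =
  [2, 0, 2/3]
  [0, 2/3, 0]
  [2/3, 0, 2/5],
b = (-8, -26/15, -16/5).
Solving gives a_0 = -3, a_1 = -13/5, a_2 = -3, so
  g(x) = -3*x^2 - 13*x/5 - 3.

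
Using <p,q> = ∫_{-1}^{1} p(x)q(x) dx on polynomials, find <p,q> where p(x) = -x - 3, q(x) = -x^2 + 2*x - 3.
<p,q> = 56/3

Expand the product: p(x)·q(x) = x^3 + x^2 - 3*x + 9.
∫_{-1}^{1} of each monomial x^k gives [2/(k+1) if k even, 0 if k odd]. Integrating term-by-term (or equivalently evaluating the antiderivative F(x) = x^4/4 + x^3/3 - 3*x^2/2 + 9*x at the endpoints):
  F(1) − F(−1) = 97/12 − (-127/12) = 56/3.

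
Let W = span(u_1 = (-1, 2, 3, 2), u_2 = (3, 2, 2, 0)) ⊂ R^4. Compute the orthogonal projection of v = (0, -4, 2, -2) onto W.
proj_W(v) = (-16/257, -208/257, -282/257, -148/257)

Set up U = [u_1 | ... | u_2] ∈ R^(4×2). The projector onto W = col(U) is P = U (U^T U)^(-1) U^T.
Compute U^T U =
  [18, 7]
  [7, 17],
and U^T v = (-6, -4).
Solve U^T U · c = U^T v for the coefficients: c = (-74/257, -30/257). The projection is proj_W(v) = U c.
Check: (v - proj_W(v)) · u_1 = 0  (should be 0).
Check: (v - proj_W(v)) · u_2 = 0  (should be 0).
Result: proj_W(v) = (-16/257, -208/257, -282/257, -148/257).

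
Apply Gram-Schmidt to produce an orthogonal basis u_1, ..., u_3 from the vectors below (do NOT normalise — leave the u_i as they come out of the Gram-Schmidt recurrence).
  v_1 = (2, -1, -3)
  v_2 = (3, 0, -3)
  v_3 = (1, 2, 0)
Orthogonal basis:
  u_1 = (2, -1, -3)
  u_2 = (6/7, 15/14, 3/14)
  u_3 = (-1/3, 1/3, -1/3)

Apply the Gram-Schmidt recurrence
  u_1 = v_1
  u_i = v_i − Σ_{j<i} ((v_i · u_j) / (u_j · u_j)) · u_j.

Step by step this gives:
  u_1 = (2, -1, -3)
  u_2 = (6/7, 15/14, 3/14)
  u_3 = (-1/3, 1/3, -1/3)

Orthogonality check:
  u_2 · u_1 = 0 (should be 0)
  u_3 · u_1 = 0 (should be 0)
  u_3 · u_2 = 0 (should be 0)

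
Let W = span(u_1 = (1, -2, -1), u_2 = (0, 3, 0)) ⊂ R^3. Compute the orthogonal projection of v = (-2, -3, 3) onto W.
proj_W(v) = (-5/2, -3, 5/2)

Set up U = [u_1 | ... | u_2] ∈ R^(3×2). The projector onto W = col(U) is P = U (U^T U)^(-1) U^T.
Compute U^T U =
  [6, -6]
  [-6, 9],
and U^T v = (1, -9).
Solve U^T U · c = U^T v for the coefficients: c = (-5/2, -8/3). The projection is proj_W(v) = U c.
Check: (v - proj_W(v)) · u_1 = 0  (should be 0).
Check: (v - proj_W(v)) · u_2 = 0  (should be 0).
Result: proj_W(v) = (-5/2, -3, 5/2).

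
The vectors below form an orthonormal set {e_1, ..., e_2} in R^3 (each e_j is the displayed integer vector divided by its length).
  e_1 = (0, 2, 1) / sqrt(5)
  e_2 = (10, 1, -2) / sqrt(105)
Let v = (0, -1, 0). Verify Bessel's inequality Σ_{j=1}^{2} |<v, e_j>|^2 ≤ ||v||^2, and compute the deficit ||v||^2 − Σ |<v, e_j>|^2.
Σ |<v, e_j>|^2 = 17/21; ||v||^2 = 1; deficit = 4/21

Write each e_j = u_j / sqrt(<u_j, u_j>) where u_j is the displayed integer vector. Then <v, e_j> = <v, u_j> / sqrt(<u_j, u_j>), so |<v, e_j>|^2 = <v, u_j>^2 / <u_j, u_j>.
Coefficients: <v, e_1> = -2/sqrt(5), <v, e_2> = -1/sqrt(105).
Square and sum: Σ |<v, e_j>|^2 = 17/21.
Compute ||v||^2 = v·v = 1.
Deficit = 1 − 17/21 = 4/21 ≥ 0, confirming Bessel's inequality. (The deficit equals ||v − Σ <v,e_j> e_j||^2, the squared distance from v to span{e_j}.)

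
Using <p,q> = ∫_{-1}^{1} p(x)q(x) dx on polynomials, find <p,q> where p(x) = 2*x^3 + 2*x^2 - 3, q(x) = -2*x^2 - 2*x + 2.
<p,q> = -128/15

Expand the product: p(x)·q(x) = -4*x^5 - 8*x^4 + 10*x^2 + 6*x - 6.
∫_{-1}^{1} of each monomial x^k gives [2/(k+1) if k even, 0 if k odd]. Integrating term-by-term (or equivalently evaluating the antiderivative F(x) = -2*x^6/3 - 8*x^5/5 + 10*x^3/3 + 3*x^2 - 6*x at the endpoints):
  F(1) − F(−1) = -29/15 − (33/5) = -128/15.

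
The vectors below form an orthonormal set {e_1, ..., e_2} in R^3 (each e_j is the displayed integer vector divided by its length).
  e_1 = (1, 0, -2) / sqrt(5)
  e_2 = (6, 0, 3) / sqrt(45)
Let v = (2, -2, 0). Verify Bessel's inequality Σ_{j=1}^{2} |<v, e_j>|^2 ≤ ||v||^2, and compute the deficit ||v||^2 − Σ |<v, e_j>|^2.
Σ |<v, e_j>|^2 = 4; ||v||^2 = 8; deficit = 4

Write each e_j = u_j / sqrt(<u_j, u_j>) where u_j is the displayed integer vector. Then <v, e_j> = <v, u_j> / sqrt(<u_j, u_j>), so |<v, e_j>|^2 = <v, u_j>^2 / <u_j, u_j>.
Coefficients: <v, e_1> = 2/sqrt(5), <v, e_2> = 12/sqrt(45).
Square and sum: Σ |<v, e_j>|^2 = 4.
Compute ||v||^2 = v·v = 8.
Deficit = 8 − 4 = 4 ≥ 0, confirming Bessel's inequality. (The deficit equals ||v − Σ <v,e_j> e_j||^2, the squared distance from v to span{e_j}.)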